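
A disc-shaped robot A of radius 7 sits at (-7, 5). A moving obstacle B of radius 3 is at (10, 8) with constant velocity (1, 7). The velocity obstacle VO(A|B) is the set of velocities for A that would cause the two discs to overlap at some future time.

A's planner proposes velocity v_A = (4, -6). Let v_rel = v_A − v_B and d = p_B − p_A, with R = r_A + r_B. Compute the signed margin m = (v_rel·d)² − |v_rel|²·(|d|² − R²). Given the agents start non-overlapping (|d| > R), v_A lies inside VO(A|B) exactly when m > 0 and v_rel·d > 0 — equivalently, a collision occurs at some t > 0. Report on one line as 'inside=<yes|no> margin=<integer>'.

d = (17, 3),  |d|² = 298;  R = 7+3 = 10,  c = 298−10² = 198
v_rel = (3, -13),  |v_rel|² = 178;  v_rel·d = (3)·(17) + (-13)·(3) = 12
178·t² − 24·t + 198 = 0  ⇒  m = 12² − 178·198 = -35100
m = -35100 < 0,  v_rel·d = 12 > 0  ⇒  outside

inside=no margin=-35100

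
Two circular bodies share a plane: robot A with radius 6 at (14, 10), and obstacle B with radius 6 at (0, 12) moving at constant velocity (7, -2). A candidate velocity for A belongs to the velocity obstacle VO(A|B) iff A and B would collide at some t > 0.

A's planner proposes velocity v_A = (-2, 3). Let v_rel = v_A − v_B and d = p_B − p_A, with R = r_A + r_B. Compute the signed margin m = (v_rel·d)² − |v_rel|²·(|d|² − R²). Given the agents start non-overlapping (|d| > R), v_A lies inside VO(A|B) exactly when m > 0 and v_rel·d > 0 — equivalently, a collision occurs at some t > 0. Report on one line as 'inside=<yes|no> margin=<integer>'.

d = (-14, 2),  |d|² = 200;  R = 6+6 = 12,  c = 200−12² = 56
v_rel = (-9, 5),  |v_rel|² = 106;  v_rel·d = (-9)·(-14) + (5)·(2) = 136
106·t² − 272·t + 56 = 0  ⇒  m = 136² − 106·56 = 12560
m = 12560 > 0,  v_rel·d = 136 > 0  ⇒  inside

inside=yes margin=12560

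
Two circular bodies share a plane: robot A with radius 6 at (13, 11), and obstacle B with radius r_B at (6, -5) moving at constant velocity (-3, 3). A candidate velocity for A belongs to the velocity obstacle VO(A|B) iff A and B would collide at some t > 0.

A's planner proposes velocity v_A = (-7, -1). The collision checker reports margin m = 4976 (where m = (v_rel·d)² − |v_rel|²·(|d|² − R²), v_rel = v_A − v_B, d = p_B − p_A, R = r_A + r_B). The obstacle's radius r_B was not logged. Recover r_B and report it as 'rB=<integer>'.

m = 4976
d = (-7, -16);  v_rel = (-4, -4),  |v_rel|² = 32
v_rel×d = (-4)·(-16) − (-4)·(-7) = 36
since m = R²·32 − 36²:  R² = (1296 + 4976) / 32 = 196
R = √196 = 14  ⇒  r_B = 14 − 6 = 8

rB=8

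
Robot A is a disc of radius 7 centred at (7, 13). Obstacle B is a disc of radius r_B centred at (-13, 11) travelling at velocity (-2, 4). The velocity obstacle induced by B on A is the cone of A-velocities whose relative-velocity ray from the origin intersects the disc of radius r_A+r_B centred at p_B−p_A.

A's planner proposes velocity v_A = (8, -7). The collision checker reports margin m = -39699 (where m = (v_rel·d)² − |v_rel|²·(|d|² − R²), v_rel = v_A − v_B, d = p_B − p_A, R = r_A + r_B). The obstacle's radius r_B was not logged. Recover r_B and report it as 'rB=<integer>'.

m = -39699
d = (-20, -2);  v_rel = (10, -11),  |v_rel|² = 221
v_rel×d = (10)·(-2) − (-11)·(-20) = -240
since m = R²·221 − (-240)²:  R² = (57600 + -39699) / 221 = 81
R = √81 = 9  ⇒  r_B = 9 − 7 = 2

rB=2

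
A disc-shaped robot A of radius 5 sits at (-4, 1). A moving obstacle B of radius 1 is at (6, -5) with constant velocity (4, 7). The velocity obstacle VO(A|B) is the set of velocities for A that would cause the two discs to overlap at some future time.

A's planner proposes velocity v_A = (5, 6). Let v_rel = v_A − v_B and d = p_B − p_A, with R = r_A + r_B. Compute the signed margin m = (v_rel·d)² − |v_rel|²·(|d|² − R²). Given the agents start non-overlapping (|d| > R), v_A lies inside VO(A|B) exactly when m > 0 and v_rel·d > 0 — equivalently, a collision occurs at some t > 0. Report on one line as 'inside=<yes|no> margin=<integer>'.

d = (10, -6),  |d|² = 136;  R = 5+1 = 6,  c = 136−6² = 100
v_rel = (1, -1),  |v_rel|² = 2;  v_rel·d = (1)·(10) + (-1)·(-6) = 16
2·t² − 32·t + 100 = 0  ⇒  m = 16² − 2·100 = 56
m = 56 > 0,  v_rel·d = 16 > 0  ⇒  inside

inside=yes margin=56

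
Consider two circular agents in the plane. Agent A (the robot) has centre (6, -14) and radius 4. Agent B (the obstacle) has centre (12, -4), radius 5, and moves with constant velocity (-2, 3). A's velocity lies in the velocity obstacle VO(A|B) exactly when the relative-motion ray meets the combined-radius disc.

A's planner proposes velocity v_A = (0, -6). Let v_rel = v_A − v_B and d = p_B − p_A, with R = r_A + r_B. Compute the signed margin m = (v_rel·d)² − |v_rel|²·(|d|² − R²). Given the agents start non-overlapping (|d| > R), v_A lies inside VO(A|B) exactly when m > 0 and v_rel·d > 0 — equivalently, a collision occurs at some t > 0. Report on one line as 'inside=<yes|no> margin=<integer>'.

d = (6, 10),  |d|² = 136;  R = 4+5 = 9,  c = 136−9² = 55
v_rel = (2, -9),  |v_rel|² = 85;  v_rel·d = (2)·(6) + (-9)·(10) = -78
85·t² + 156·t + 55 = 0  ⇒  m = (-78)² − 85·55 = 1409
m = 1409 > 0,  v_rel·d = -78 < 0  ⇒  outside

inside=no margin=1409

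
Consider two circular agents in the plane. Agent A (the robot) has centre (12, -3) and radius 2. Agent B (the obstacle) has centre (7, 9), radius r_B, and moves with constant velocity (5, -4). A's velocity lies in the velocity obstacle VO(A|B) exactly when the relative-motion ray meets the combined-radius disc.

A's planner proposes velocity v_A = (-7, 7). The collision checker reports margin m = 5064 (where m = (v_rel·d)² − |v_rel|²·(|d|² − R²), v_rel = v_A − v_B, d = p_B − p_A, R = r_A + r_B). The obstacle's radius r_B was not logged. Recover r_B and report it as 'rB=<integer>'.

m = 5064
d = (-5, 12);  v_rel = (-12, 11),  |v_rel|² = 265
v_rel×d = (-12)·(12) − (11)·(-5) = -89
since m = R²·265 − (-89)²:  R² = (7921 + 5064) / 265 = 49
R = √49 = 7  ⇒  r_B = 7 − 2 = 5

rB=5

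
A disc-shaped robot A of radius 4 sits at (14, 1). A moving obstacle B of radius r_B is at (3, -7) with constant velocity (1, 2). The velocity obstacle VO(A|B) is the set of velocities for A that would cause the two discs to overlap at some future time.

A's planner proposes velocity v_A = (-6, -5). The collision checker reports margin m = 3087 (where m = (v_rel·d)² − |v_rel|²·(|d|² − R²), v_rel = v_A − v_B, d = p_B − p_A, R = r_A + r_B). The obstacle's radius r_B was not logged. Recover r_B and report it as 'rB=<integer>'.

m = 3087
d = (-11, -8);  v_rel = (-7, -7),  |v_rel|² = 98
v_rel×d = (-7)·(-8) − (-7)·(-11) = -21
since m = R²·98 − (-21)²:  R² = (441 + 3087) / 98 = 36
R = √36 = 6  ⇒  r_B = 6 − 4 = 2

rB=2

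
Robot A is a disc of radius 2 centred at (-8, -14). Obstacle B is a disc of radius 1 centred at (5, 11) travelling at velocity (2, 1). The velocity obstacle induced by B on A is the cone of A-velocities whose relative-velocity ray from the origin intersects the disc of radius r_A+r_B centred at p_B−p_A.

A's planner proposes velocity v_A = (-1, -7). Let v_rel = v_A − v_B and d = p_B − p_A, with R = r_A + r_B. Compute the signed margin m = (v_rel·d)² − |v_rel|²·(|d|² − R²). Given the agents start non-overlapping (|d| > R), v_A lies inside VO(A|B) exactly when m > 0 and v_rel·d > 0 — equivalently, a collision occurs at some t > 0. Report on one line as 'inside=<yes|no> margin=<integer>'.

d = (13, 25),  |d|² = 794;  R = 2+1 = 3,  c = 794−3² = 785
v_rel = (-3, -8),  |v_rel|² = 73;  v_rel·d = (-3)·(13) + (-8)·(25) = -239
73·t² + 478·t + 785 = 0  ⇒  m = (-239)² − 73·785 = -184
m = -184 < 0,  v_rel·d = -239 < 0  ⇒  outside

inside=no margin=-184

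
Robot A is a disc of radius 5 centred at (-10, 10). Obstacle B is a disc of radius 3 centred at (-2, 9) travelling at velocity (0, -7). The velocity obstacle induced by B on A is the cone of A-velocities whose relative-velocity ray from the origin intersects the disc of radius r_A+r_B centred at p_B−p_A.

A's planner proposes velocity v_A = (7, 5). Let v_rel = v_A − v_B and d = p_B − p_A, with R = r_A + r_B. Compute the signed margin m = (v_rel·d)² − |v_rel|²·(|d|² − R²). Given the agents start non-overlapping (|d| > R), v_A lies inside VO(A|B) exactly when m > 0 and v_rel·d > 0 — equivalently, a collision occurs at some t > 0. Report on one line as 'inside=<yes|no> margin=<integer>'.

d = (8, -1),  |d|² = 65;  R = 5+3 = 8,  c = 65−8² = 1
v_rel = (7, 12),  |v_rel|² = 193;  v_rel·d = (7)·(8) + (12)·(-1) = 44
193·t² − 88·t + 1 = 0  ⇒  m = 44² − 193·1 = 1743
m = 1743 > 0,  v_rel·d = 44 > 0  ⇒  inside

inside=yes margin=1743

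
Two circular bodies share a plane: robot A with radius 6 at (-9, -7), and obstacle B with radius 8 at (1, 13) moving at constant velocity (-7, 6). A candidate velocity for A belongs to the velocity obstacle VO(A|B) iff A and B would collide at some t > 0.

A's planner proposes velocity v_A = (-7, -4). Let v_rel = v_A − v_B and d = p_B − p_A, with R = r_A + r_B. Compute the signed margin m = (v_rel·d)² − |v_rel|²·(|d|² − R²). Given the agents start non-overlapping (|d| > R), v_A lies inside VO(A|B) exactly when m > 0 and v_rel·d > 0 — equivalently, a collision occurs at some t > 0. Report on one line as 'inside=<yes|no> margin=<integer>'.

d = (10, 20),  |d|² = 500;  R = 6+8 = 14,  c = 500−14² = 304
v_rel = (0, -10),  |v_rel|² = 100;  v_rel·d = (0)·(10) + (-10)·(20) = -200
100·t² + 400·t + 304 = 0  ⇒  m = (-200)² − 100·304 = 9600
m = 9600 > 0,  v_rel·d = -200 < 0  ⇒  outside

inside=no margin=9600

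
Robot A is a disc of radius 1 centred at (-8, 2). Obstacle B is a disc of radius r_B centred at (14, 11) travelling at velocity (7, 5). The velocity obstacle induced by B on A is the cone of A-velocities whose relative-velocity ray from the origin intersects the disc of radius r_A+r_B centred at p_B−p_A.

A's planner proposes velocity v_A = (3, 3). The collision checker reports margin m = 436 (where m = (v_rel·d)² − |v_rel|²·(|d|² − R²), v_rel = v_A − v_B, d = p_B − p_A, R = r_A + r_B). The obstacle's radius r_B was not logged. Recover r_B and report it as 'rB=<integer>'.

m = 436
d = (22, 9);  v_rel = (-4, -2),  |v_rel|² = 20
v_rel×d = (-4)·(9) − (-2)·(22) = 8
since m = R²·20 − 8²:  R² = (64 + 436) / 20 = 25
R = √25 = 5  ⇒  r_B = 5 − 1 = 4

rB=4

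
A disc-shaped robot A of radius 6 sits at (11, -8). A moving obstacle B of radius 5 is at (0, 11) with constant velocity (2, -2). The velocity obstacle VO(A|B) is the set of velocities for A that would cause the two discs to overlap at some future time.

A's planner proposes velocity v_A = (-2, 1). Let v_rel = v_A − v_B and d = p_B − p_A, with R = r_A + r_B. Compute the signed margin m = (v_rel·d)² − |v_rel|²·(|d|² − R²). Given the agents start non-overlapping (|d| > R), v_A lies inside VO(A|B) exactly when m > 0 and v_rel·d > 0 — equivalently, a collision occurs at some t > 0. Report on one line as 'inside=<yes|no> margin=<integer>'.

d = (-11, 19),  |d|² = 482;  R = 6+5 = 11,  c = 482−11² = 361
v_rel = (-4, 3),  |v_rel|² = 25;  v_rel·d = (-4)·(-11) + (3)·(19) = 101
25·t² − 202·t + 361 = 0  ⇒  m = 101² − 25·361 = 1176
m = 1176 > 0,  v_rel·d = 101 > 0  ⇒  inside

inside=yes margin=1176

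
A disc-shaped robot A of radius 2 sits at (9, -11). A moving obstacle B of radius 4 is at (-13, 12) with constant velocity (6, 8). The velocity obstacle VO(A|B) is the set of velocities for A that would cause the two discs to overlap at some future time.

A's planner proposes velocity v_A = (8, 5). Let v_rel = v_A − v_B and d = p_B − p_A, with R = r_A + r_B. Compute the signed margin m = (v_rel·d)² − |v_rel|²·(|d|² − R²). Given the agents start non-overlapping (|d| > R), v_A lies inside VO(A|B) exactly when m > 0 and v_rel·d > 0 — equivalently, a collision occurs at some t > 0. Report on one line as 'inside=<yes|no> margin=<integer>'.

d = (-22, 23),  |d|² = 1013;  R = 2+4 = 6,  c = 1013−6² = 977
v_rel = (2, -3),  |v_rel|² = 13;  v_rel·d = (2)·(-22) + (-3)·(23) = -113
13·t² + 226·t + 977 = 0  ⇒  m = (-113)² − 13·977 = 68
m = 68 > 0,  v_rel·d = -113 < 0  ⇒  outside

inside=no margin=68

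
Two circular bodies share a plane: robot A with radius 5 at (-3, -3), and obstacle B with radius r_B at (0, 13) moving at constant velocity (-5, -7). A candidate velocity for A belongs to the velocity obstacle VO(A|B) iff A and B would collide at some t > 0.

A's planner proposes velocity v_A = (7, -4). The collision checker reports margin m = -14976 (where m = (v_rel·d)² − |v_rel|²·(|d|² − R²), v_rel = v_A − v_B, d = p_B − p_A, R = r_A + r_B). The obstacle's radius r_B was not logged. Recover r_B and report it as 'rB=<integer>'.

m = -14976
d = (3, 16);  v_rel = (12, 3),  |v_rel|² = 153
v_rel×d = (12)·(16) − (3)·(3) = 183
since m = R²·153 − 183²:  R² = (33489 + -14976) / 153 = 121
R = √121 = 11  ⇒  r_B = 11 − 5 = 6

rB=6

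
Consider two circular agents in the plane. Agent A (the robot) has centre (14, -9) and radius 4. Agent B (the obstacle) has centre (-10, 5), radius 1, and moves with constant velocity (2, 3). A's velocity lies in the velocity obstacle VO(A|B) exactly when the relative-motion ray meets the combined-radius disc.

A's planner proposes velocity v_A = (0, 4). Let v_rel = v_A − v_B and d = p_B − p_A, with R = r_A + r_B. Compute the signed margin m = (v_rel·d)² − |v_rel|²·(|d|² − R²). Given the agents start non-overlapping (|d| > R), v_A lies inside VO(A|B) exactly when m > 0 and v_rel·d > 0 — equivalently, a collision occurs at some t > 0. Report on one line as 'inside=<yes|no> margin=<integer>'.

d = (-24, 14),  |d|² = 772;  R = 4+1 = 5,  c = 772−5² = 747
v_rel = (-2, 1),  |v_rel|² = 5;  v_rel·d = (-2)·(-24) + (1)·(14) = 62
5·t² − 124·t + 747 = 0  ⇒  m = 62² − 5·747 = 109
m = 109 > 0,  v_rel·d = 62 > 0  ⇒  inside

inside=yes margin=109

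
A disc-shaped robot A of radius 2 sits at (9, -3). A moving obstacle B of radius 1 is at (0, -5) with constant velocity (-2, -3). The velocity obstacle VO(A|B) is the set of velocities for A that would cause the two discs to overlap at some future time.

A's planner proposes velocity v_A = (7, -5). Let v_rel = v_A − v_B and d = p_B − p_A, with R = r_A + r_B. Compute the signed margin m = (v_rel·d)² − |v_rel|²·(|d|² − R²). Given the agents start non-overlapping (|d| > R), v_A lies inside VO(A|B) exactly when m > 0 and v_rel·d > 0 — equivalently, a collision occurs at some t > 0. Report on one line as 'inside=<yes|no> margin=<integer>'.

d = (-9, -2),  |d|² = 85;  R = 2+1 = 3,  c = 85−3² = 76
v_rel = (9, -2),  |v_rel|² = 85;  v_rel·d = (9)·(-9) + (-2)·(-2) = -77
85·t² + 154·t + 76 = 0  ⇒  m = (-77)² − 85·76 = -531
m = -531 < 0,  v_rel·d = -77 < 0  ⇒  outside

inside=no margin=-531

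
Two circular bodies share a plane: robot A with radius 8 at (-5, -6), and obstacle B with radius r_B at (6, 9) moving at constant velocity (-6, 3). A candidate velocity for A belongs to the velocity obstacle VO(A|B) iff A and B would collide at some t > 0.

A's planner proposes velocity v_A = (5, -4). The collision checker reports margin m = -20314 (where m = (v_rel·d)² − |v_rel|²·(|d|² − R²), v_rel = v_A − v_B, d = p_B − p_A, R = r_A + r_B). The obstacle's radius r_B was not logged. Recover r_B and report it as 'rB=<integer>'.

m = -20314
d = (11, 15);  v_rel = (11, -7),  |v_rel|² = 170
v_rel×d = (11)·(15) − (-7)·(11) = 242
since m = R²·170 − 242²:  R² = (58564 + -20314) / 170 = 225
R = √225 = 15  ⇒  r_B = 15 − 8 = 7

rB=7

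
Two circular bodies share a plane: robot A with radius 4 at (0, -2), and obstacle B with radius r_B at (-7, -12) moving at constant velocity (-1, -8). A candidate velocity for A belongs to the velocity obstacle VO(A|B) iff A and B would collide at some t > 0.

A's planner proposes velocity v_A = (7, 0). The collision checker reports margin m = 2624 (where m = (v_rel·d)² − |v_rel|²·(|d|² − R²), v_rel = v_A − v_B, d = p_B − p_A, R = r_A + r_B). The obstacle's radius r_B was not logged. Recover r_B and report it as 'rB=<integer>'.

m = 2624
d = (-7, -10);  v_rel = (8, 8),  |v_rel|² = 128
v_rel×d = (8)·(-10) − (8)·(-7) = -24
since m = R²·128 − (-24)²:  R² = (576 + 2624) / 128 = 25
R = √25 = 5  ⇒  r_B = 5 − 4 = 1

rB=1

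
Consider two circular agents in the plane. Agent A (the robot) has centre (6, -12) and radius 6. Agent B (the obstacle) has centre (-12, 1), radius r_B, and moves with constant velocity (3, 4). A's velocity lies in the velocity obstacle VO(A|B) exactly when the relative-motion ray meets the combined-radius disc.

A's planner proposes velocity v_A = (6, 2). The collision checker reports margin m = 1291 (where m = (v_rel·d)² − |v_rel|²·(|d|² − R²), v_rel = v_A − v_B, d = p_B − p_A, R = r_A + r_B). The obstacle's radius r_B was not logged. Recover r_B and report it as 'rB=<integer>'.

m = 1291
d = (-18, 13);  v_rel = (3, -2),  |v_rel|² = 13
v_rel×d = (3)·(13) − (-2)·(-18) = 3
since m = R²·13 − 3²:  R² = (9 + 1291) / 13 = 100
R = √100 = 10  ⇒  r_B = 10 − 6 = 4

rB=4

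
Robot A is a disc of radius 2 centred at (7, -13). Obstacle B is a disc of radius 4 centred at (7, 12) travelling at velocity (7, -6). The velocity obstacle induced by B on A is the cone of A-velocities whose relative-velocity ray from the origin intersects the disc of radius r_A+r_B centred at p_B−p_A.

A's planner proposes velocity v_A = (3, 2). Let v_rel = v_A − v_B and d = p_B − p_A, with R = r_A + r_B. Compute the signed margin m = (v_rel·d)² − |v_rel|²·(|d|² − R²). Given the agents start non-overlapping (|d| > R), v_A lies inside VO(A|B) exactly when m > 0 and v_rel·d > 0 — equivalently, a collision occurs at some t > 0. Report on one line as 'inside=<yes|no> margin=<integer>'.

d = (0, 25),  |d|² = 625;  R = 2+4 = 6,  c = 625−6² = 589
v_rel = (-4, 8),  |v_rel|² = 80;  v_rel·d = (-4)·(0) + (8)·(25) = 200
80·t² − 400·t + 589 = 0  ⇒  m = 200² − 80·589 = -7120
m = -7120 < 0,  v_rel·d = 200 > 0  ⇒  outside

inside=no margin=-7120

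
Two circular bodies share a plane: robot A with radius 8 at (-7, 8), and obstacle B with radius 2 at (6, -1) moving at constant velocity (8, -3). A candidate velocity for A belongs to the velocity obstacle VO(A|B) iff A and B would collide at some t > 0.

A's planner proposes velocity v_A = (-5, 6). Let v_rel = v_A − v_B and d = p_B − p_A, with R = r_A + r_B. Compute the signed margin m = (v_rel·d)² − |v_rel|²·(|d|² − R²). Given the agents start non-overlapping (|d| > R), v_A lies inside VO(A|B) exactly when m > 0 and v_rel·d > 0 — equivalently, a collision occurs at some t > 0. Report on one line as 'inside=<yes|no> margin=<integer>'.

d = (13, -9),  |d|² = 250;  R = 8+2 = 10,  c = 250−10² = 150
v_rel = (-13, 9),  |v_rel|² = 250;  v_rel·d = (-13)·(13) + (9)·(-9) = -250
250·t² + 500·t + 150 = 0  ⇒  m = (-250)² − 250·150 = 25000
m = 25000 > 0,  v_rel·d = -250 < 0  ⇒  outside

inside=no margin=25000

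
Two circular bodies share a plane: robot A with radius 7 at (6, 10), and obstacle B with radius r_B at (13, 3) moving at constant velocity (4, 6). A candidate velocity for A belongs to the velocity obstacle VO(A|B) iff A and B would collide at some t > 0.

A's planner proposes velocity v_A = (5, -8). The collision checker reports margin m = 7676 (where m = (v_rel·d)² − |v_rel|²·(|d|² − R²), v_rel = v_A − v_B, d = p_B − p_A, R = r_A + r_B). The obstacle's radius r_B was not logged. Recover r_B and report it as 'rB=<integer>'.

m = 7676
d = (7, -7);  v_rel = (1, -14),  |v_rel|² = 197
v_rel×d = (1)·(-7) − (-14)·(7) = 91
since m = R²·197 − 91²:  R² = (8281 + 7676) / 197 = 81
R = √81 = 9  ⇒  r_B = 9 − 7 = 2

rB=2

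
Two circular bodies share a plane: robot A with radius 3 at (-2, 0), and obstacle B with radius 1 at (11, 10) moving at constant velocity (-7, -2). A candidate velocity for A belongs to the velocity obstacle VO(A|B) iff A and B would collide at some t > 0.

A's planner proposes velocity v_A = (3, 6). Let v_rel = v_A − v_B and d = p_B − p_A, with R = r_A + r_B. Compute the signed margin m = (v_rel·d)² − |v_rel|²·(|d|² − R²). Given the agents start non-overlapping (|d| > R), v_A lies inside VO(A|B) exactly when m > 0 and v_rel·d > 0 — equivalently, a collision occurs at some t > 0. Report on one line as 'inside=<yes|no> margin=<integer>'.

d = (13, 10),  |d|² = 269;  R = 3+1 = 4,  c = 269−4² = 253
v_rel = (10, 8),  |v_rel|² = 164;  v_rel·d = (10)·(13) + (8)·(10) = 210
164·t² − 420·t + 253 = 0  ⇒  m = 210² − 164·253 = 2608
m = 2608 > 0,  v_rel·d = 210 > 0  ⇒  inside

inside=yes margin=2608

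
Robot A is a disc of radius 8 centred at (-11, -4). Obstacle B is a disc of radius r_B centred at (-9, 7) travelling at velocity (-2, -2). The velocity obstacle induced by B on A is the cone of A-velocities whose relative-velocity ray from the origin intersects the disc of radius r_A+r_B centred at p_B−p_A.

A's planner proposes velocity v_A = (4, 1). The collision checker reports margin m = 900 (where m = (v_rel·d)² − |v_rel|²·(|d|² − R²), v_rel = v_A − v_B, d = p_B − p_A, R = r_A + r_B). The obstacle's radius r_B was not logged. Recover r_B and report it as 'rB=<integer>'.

m = 900
d = (2, 11);  v_rel = (6, 3),  |v_rel|² = 45
v_rel×d = (6)·(11) − (3)·(2) = 60
since m = R²·45 − 60²:  R² = (3600 + 900) / 45 = 100
R = √100 = 10  ⇒  r_B = 10 − 8 = 2

rB=2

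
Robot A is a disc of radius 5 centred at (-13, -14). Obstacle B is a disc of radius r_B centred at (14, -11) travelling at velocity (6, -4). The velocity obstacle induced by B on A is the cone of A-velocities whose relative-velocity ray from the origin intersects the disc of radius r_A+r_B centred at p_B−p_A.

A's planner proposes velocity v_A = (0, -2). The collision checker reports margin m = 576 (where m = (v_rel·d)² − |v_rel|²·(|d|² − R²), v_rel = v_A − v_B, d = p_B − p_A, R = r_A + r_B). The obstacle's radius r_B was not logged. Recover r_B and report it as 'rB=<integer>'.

m = 576
d = (27, 3);  v_rel = (-6, 2),  |v_rel|² = 40
v_rel×d = (-6)·(3) − (2)·(27) = -72
since m = R²·40 − (-72)²:  R² = (5184 + 576) / 40 = 144
R = √144 = 12  ⇒  r_B = 12 − 5 = 7

rB=7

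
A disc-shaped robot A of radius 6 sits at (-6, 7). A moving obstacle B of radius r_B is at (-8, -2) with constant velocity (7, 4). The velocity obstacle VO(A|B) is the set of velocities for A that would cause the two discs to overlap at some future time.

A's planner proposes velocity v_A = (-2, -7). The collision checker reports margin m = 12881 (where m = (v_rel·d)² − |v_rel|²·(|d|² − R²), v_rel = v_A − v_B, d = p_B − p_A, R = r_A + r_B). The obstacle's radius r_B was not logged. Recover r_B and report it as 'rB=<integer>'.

m = 12881
d = (-2, -9);  v_rel = (-9, -11),  |v_rel|² = 202
v_rel×d = (-9)·(-9) − (-11)·(-2) = 59
since m = R²·202 − 59²:  R² = (3481 + 12881) / 202 = 81
R = √81 = 9  ⇒  r_B = 9 − 6 = 3

rB=3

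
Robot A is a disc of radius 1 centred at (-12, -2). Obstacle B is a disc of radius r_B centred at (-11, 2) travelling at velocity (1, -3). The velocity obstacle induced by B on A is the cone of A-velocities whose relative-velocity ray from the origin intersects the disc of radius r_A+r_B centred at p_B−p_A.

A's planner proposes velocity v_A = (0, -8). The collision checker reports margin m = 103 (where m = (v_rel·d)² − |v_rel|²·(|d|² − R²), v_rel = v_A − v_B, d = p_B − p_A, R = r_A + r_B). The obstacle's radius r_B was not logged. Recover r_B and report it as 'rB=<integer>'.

m = 103
d = (1, 4);  v_rel = (-1, -5),  |v_rel|² = 26
v_rel×d = (-1)·(4) − (-5)·(1) = 1
since m = R²·26 − 1²:  R² = (1 + 103) / 26 = 4
R = √4 = 2  ⇒  r_B = 2 − 1 = 1

rB=1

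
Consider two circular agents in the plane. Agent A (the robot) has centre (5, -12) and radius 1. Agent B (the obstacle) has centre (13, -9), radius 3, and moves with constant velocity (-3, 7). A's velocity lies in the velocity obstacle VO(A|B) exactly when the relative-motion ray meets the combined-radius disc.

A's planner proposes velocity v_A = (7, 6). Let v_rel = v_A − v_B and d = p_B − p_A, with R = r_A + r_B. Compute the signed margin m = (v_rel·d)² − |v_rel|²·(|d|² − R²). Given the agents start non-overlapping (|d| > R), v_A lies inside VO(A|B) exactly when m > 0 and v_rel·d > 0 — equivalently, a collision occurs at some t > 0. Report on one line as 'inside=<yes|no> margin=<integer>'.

d = (8, 3),  |d|² = 73;  R = 1+3 = 4,  c = 73−4² = 57
v_rel = (10, -1),  |v_rel|² = 101;  v_rel·d = (10)·(8) + (-1)·(3) = 77
101·t² − 154·t + 57 = 0  ⇒  m = 77² − 101·57 = 172
m = 172 > 0,  v_rel·d = 77 > 0  ⇒  inside

inside=yes margin=172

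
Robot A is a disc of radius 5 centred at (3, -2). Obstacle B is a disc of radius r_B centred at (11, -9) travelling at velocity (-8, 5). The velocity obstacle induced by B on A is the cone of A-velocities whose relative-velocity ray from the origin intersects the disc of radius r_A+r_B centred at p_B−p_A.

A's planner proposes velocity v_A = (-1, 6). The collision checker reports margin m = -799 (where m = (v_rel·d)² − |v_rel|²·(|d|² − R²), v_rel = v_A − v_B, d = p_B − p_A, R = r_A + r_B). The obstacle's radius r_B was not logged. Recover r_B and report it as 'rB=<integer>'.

m = -799
d = (8, -7);  v_rel = (7, 1),  |v_rel|² = 50
v_rel×d = (7)·(-7) − (1)·(8) = -57
since m = R²·50 − (-57)²:  R² = (3249 + -799) / 50 = 49
R = √49 = 7  ⇒  r_B = 7 − 5 = 2

rB=2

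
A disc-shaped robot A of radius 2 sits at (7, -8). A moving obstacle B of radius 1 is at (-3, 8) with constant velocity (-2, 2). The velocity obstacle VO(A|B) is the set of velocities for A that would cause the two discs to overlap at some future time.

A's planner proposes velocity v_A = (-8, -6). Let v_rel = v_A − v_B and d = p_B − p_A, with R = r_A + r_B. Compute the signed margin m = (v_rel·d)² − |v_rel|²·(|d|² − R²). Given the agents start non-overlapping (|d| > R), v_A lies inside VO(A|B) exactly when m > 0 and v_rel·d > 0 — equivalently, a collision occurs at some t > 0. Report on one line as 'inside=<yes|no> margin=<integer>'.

d = (-10, 16),  |d|² = 356;  R = 2+1 = 3,  c = 356−3² = 347
v_rel = (-6, -8),  |v_rel|² = 100;  v_rel·d = (-6)·(-10) + (-8)·(16) = -68
100·t² + 136·t + 347 = 0  ⇒  m = (-68)² − 100·347 = -30076
m = -30076 < 0,  v_rel·d = -68 < 0  ⇒  outside

inside=no margin=-30076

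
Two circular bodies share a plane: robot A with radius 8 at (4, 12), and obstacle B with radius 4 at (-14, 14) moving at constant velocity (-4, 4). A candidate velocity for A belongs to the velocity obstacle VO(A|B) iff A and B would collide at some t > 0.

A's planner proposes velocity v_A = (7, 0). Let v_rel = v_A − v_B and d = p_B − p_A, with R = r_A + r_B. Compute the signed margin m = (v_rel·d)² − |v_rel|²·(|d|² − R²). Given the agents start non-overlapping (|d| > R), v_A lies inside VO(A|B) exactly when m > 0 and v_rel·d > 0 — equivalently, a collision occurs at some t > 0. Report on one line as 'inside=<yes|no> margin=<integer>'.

d = (-18, 2),  |d|² = 328;  R = 8+4 = 12,  c = 328−12² = 184
v_rel = (11, -4),  |v_rel|² = 137;  v_rel·d = (11)·(-18) + (-4)·(2) = -206
137·t² + 412·t + 184 = 0  ⇒  m = (-206)² − 137·184 = 17228
m = 17228 > 0,  v_rel·d = -206 < 0  ⇒  outside

inside=no margin=17228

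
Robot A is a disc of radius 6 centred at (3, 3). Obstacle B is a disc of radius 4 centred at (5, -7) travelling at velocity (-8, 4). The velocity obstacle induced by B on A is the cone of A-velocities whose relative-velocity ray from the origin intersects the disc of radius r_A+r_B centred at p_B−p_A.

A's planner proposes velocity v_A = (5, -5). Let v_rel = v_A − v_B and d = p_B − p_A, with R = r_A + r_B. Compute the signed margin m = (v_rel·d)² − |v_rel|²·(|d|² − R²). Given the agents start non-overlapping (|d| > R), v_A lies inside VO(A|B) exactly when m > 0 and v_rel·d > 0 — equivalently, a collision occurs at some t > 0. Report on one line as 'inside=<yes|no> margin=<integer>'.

d = (2, -10),  |d|² = 104;  R = 6+4 = 10,  c = 104−10² = 4
v_rel = (13, -9),  |v_rel|² = 250;  v_rel·d = (13)·(2) + (-9)·(-10) = 116
250·t² − 232·t + 4 = 0  ⇒  m = 116² − 250·4 = 12456
m = 12456 > 0,  v_rel·d = 116 > 0  ⇒  inside

inside=yes margin=12456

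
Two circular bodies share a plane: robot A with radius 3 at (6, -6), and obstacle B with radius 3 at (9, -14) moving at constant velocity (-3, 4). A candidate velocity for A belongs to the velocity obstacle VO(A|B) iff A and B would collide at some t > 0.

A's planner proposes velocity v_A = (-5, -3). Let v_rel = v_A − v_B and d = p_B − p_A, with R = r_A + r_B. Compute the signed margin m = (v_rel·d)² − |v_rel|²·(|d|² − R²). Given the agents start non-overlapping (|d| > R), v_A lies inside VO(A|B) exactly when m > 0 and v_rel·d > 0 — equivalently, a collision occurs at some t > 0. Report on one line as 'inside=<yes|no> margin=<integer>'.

d = (3, -8),  |d|² = 73;  R = 3+3 = 6,  c = 73−6² = 37
v_rel = (-2, -7),  |v_rel|² = 53;  v_rel·d = (-2)·(3) + (-7)·(-8) = 50
53·t² − 100·t + 37 = 0  ⇒  m = 50² − 53·37 = 539
m = 539 > 0,  v_rel·d = 50 > 0  ⇒  inside

inside=yes margin=539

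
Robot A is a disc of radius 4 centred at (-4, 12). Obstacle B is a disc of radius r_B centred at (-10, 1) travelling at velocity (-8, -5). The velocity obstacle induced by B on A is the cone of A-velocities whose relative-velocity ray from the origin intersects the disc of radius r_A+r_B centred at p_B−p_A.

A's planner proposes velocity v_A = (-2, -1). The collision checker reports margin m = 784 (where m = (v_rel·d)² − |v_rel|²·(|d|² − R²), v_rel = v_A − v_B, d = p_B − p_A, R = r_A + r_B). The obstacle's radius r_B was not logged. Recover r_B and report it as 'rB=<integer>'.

m = 784
d = (-6, -11);  v_rel = (6, 4),  |v_rel|² = 52
v_rel×d = (6)·(-11) − (4)·(-6) = -42
since m = R²·52 − (-42)²:  R² = (1764 + 784) / 52 = 49
R = √49 = 7  ⇒  r_B = 7 − 4 = 3

rB=3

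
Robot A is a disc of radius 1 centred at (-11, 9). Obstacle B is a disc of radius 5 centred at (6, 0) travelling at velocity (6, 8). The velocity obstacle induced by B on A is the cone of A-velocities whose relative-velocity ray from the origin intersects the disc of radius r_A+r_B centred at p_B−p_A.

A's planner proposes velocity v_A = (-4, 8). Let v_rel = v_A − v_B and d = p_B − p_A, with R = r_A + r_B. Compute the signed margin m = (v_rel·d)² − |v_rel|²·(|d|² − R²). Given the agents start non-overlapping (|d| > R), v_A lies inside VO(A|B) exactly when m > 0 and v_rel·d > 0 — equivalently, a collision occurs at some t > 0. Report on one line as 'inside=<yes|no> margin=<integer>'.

d = (17, -9),  |d|² = 370;  R = 1+5 = 6,  c = 370−6² = 334
v_rel = (-10, 0),  |v_rel|² = 100;  v_rel·d = (-10)·(17) + (0)·(-9) = -170
100·t² + 340·t + 334 = 0  ⇒  m = (-170)² − 100·334 = -4500
m = -4500 < 0,  v_rel·d = -170 < 0  ⇒  outside

inside=no margin=-4500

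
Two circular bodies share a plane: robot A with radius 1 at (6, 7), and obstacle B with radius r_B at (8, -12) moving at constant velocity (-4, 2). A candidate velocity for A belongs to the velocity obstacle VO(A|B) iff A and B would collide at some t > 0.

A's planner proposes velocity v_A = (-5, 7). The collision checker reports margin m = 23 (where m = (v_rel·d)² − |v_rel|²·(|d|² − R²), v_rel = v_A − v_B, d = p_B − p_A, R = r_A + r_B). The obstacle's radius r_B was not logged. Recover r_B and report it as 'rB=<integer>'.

m = 23
d = (2, -19);  v_rel = (-1, 5),  |v_rel|² = 26
v_rel×d = (-1)·(-19) − (5)·(2) = 9
since m = R²·26 − 9²:  R² = (81 + 23) / 26 = 4
R = √4 = 2  ⇒  r_B = 2 − 1 = 1

rB=1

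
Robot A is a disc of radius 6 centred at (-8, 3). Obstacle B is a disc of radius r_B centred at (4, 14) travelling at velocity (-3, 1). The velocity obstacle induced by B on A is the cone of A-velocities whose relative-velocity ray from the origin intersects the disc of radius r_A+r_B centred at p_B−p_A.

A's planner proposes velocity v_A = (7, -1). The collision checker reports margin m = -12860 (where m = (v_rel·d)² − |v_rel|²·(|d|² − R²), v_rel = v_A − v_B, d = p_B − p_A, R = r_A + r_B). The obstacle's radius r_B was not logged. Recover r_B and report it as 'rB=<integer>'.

m = -12860
d = (12, 11);  v_rel = (10, -2),  |v_rel|² = 104
v_rel×d = (10)·(11) − (-2)·(12) = 134
since m = R²·104 − 134²:  R² = (17956 + -12860) / 104 = 49
R = √49 = 7  ⇒  r_B = 7 − 6 = 1

rB=1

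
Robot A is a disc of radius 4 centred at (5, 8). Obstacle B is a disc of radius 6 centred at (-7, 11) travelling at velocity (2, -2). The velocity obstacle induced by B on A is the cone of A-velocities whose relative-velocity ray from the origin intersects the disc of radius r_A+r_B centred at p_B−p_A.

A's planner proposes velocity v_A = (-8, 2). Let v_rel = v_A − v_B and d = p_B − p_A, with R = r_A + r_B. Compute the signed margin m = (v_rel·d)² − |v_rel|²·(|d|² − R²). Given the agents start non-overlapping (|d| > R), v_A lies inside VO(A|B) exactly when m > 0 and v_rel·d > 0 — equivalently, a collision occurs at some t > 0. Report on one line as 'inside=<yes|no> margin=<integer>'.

d = (-12, 3),  |d|² = 153;  R = 4+6 = 10,  c = 153−10² = 53
v_rel = (-10, 4),  |v_rel|² = 116;  v_rel·d = (-10)·(-12) + (4)·(3) = 132
116·t² − 264·t + 53 = 0  ⇒  m = 132² − 116·53 = 11276
m = 11276 > 0,  v_rel·d = 132 > 0  ⇒  inside

inside=yes margin=11276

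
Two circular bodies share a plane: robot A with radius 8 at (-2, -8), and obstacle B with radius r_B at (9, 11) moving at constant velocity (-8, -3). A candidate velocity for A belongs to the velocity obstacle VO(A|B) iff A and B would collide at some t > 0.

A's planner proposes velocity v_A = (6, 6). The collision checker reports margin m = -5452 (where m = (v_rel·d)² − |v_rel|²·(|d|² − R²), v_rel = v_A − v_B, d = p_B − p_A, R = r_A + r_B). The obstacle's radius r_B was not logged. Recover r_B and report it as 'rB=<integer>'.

m = -5452
d = (11, 19);  v_rel = (14, 9),  |v_rel|² = 277
v_rel×d = (14)·(19) − (9)·(11) = 167
since m = R²·277 − 167²:  R² = (27889 + -5452) / 277 = 81
R = √81 = 9  ⇒  r_B = 9 − 8 = 1

rB=1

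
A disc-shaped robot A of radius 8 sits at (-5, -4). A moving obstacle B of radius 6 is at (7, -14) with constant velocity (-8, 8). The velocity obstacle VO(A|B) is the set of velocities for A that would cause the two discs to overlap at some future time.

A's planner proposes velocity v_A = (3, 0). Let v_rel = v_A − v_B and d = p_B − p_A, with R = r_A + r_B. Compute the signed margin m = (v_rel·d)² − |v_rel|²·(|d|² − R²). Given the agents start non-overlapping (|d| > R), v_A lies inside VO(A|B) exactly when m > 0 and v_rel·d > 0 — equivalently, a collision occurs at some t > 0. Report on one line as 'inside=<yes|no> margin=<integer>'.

d = (12, -10),  |d|² = 244;  R = 8+6 = 14,  c = 244−14² = 48
v_rel = (11, -8),  |v_rel|² = 185;  v_rel·d = (11)·(12) + (-8)·(-10) = 212
185·t² − 424·t + 48 = 0  ⇒  m = 212² − 185·48 = 36064
m = 36064 > 0,  v_rel·d = 212 > 0  ⇒  inside

inside=yes margin=36064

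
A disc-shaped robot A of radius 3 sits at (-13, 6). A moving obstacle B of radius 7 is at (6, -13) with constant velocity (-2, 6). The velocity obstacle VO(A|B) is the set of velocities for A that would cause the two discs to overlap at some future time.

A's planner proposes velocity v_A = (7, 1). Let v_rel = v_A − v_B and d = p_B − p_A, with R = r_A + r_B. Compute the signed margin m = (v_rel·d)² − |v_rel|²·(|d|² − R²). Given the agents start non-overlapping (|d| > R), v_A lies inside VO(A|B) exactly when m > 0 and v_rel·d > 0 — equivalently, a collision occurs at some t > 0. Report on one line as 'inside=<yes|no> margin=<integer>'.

d = (19, -19),  |d|² = 722;  R = 3+7 = 10,  c = 722−10² = 622
v_rel = (9, -5),  |v_rel|² = 106;  v_rel·d = (9)·(19) + (-5)·(-19) = 266
106·t² − 532·t + 622 = 0  ⇒  m = 266² − 106·622 = 4824
m = 4824 > 0,  v_rel·d = 266 > 0  ⇒  inside

inside=yes margin=4824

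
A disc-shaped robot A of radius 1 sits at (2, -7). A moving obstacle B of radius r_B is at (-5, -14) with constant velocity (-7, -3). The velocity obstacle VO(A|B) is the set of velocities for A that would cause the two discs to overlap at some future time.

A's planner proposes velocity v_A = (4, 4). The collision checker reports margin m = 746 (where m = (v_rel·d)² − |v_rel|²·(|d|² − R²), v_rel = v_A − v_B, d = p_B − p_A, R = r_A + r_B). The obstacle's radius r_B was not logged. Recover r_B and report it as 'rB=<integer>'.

m = 746
d = (-7, -7);  v_rel = (11, 7),  |v_rel|² = 170
v_rel×d = (11)·(-7) − (7)·(-7) = -28
since m = R²·170 − (-28)²:  R² = (784 + 746) / 170 = 9
R = √9 = 3  ⇒  r_B = 3 − 1 = 2

rB=2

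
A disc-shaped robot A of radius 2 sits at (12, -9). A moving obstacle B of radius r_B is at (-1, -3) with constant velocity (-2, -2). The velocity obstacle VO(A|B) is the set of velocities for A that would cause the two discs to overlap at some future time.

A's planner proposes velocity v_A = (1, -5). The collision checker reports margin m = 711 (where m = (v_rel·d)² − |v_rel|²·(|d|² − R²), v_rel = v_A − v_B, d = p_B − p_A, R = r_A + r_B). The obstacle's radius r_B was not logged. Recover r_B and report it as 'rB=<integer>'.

m = 711
d = (-13, 6);  v_rel = (3, -3),  |v_rel|² = 18
v_rel×d = (3)·(6) − (-3)·(-13) = -21
since m = R²·18 − (-21)²:  R² = (441 + 711) / 18 = 64
R = √64 = 8  ⇒  r_B = 8 − 2 = 6

rB=6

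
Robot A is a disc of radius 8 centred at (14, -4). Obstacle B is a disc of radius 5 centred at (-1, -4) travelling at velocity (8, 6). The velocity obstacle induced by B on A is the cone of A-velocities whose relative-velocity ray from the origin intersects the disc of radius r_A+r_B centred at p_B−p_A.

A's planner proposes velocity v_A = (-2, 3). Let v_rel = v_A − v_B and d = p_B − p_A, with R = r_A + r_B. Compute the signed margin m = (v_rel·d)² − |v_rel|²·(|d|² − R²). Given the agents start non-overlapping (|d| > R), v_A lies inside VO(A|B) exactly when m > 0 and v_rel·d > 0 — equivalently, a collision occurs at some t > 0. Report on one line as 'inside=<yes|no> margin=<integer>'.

d = (-15, 0),  |d|² = 225;  R = 8+5 = 13,  c = 225−13² = 56
v_rel = (-10, -3),  |v_rel|² = 109;  v_rel·d = (-10)·(-15) + (-3)·(0) = 150
109·t² − 300·t + 56 = 0  ⇒  m = 150² − 109·56 = 16396
m = 16396 > 0,  v_rel·d = 150 > 0  ⇒  inside

inside=yes margin=16396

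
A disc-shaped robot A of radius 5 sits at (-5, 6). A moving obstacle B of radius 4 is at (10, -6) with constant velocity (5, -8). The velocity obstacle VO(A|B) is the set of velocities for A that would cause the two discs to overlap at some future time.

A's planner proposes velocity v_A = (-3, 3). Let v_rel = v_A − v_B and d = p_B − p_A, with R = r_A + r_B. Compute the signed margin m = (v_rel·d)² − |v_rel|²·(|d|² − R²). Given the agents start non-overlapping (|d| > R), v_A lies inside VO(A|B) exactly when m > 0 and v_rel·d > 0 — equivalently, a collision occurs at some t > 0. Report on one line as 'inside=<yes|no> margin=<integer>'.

d = (15, -12),  |d|² = 369;  R = 5+4 = 9,  c = 369−9² = 288
v_rel = (-8, 11),  |v_rel|² = 185;  v_rel·d = (-8)·(15) + (11)·(-12) = -252
185·t² + 504·t + 288 = 0  ⇒  m = (-252)² − 185·288 = 10224
m = 10224 > 0,  v_rel·d = -252 < 0  ⇒  outside

inside=no margin=10224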